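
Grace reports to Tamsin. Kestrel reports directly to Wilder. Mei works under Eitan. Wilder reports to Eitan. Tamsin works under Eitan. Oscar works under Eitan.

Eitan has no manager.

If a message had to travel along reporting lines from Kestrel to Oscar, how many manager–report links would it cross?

3

Kestrel is 2 levels below Eitan, and Oscar is 1 level below Eitan (their lowest common manager). The shortest path runs up from Kestrel to Eitan and back down to Oscar: 2 + 1 = 3 links.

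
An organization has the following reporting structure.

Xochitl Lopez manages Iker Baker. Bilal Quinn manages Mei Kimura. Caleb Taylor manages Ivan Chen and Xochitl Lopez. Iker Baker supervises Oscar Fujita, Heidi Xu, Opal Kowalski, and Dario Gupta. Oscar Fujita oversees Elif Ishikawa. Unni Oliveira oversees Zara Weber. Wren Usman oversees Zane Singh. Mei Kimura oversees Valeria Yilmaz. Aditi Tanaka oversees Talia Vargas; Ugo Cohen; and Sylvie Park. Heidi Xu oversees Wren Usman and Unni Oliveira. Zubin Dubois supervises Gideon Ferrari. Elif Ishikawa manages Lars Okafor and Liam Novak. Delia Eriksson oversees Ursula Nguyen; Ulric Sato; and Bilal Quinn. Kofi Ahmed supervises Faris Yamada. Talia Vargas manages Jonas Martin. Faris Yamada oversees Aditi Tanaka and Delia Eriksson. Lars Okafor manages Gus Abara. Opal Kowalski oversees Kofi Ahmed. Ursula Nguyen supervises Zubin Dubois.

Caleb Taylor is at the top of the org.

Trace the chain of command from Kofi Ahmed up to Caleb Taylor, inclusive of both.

Kofi Ahmed -> Opal Kowalski -> Iker Baker -> Xochitl Lopez -> Caleb Taylor

Kofi Ahmed reports to Opal Kowalski. Opal Kowalski reports to Iker Baker. Iker Baker reports to Xochitl Lopez. Xochitl Lopez reports to Caleb Taylor. Caleb Taylor is at the top.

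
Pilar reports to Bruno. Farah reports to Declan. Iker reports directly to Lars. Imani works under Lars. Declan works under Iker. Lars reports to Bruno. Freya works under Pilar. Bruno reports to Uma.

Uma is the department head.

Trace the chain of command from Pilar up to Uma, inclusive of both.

Pilar reports to Bruno. Bruno reports to Uma. Uma is at the top.

Pilar -> Bruno -> Uma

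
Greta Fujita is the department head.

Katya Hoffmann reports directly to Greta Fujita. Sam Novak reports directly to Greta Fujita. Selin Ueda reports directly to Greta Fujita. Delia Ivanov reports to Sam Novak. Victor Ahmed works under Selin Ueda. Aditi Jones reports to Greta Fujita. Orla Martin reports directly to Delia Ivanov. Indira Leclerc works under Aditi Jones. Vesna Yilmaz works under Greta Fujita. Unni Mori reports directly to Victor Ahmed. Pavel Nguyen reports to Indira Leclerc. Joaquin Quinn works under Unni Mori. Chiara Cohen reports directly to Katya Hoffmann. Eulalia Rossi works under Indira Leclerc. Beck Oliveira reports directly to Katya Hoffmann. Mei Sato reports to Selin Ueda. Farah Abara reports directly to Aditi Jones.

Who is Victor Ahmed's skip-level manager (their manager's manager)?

Victor Ahmed reports to Selin Ueda, and Selin Ueda reports to Greta Fujita. So Victor Ahmed's skip-level manager is Greta Fujita.

Greta Fujita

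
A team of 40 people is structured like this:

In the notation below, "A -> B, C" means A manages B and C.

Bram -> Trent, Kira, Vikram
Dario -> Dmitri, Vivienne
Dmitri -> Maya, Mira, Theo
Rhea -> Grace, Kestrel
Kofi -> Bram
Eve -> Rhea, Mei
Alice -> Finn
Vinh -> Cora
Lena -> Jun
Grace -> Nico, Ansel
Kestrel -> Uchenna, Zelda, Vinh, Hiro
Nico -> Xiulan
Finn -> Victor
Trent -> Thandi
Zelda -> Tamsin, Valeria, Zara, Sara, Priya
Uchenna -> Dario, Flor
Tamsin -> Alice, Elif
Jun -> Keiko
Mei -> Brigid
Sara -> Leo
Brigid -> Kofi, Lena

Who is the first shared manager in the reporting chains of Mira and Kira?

Eve

Mira's chain of managers is Dmitri, Dario, Uchenna, Kestrel, Rhea, Eve. Kira's chain of managers is Bram, Kofi, Brigid, Mei, Eve. The first manager that appears in both chains is Eve.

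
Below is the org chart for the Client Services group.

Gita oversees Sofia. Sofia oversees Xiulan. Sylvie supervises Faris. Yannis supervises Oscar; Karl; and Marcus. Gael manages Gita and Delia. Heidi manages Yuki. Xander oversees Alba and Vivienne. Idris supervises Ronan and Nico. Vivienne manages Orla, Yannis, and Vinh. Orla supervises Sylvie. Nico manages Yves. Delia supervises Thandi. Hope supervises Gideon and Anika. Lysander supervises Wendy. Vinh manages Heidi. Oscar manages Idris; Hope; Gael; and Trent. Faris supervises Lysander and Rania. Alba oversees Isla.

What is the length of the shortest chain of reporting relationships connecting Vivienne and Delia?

4

Delia is in Vivienne's organization: the chain from Delia up to Vivienne is Delia → Gael → Oscar → Yannis → Vivienne, which is 4 links.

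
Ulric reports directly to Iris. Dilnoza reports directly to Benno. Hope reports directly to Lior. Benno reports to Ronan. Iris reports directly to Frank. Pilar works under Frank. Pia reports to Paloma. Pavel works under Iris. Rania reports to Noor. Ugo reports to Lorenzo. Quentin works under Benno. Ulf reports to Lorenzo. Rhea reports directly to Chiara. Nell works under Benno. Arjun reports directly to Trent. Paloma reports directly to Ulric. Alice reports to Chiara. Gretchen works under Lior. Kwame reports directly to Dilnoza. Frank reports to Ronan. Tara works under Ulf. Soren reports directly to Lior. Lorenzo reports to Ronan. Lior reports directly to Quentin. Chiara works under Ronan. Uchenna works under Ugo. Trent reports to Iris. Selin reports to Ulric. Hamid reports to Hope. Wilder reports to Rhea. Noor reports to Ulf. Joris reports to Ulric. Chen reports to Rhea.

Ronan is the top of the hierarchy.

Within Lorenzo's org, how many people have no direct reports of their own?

3

The people in Lorenzo's organization with no one reporting to them are Uchenna, Rania, Tara. That is 3.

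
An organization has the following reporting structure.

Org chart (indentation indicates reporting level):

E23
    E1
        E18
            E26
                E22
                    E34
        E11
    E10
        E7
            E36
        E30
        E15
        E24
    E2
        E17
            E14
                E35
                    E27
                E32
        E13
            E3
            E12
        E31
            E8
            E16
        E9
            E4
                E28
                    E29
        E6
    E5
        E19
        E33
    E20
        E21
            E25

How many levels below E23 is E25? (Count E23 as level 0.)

3

Chain from E25 up to E23: E25 → E21 → E20 → E23. That is 3 steps up, so E25 is 3 levels below E23.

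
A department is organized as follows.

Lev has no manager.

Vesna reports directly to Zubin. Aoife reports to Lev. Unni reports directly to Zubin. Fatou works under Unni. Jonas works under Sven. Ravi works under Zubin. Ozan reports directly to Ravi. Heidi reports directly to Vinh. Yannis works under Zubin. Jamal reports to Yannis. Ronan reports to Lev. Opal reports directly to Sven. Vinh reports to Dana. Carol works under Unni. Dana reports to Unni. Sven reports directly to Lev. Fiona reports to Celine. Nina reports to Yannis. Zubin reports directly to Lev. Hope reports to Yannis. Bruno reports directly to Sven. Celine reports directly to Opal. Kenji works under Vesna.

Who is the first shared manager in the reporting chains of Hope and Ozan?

Hope's chain of managers is Yannis, Zubin, Lev. Ozan's chain of managers is Ravi, Zubin, Lev. The first manager that appears in both chains is Zubin.

Zubin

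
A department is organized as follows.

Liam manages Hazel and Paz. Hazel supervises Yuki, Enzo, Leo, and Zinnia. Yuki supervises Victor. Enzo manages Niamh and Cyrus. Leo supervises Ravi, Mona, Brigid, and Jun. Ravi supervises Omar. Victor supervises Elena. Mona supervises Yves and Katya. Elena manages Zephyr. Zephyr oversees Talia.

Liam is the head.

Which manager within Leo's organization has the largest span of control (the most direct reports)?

Direct-report counts within Leo's organization: Leo has 4; Mona has 2; Ravi has 1. The largest is 4, held by Leo.

Leo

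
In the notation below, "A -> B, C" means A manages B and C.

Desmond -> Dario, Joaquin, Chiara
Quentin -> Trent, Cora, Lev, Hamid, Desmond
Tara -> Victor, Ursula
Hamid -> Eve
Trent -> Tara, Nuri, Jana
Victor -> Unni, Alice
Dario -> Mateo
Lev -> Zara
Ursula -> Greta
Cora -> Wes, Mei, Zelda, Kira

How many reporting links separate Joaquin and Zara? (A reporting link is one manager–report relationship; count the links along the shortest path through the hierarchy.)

Joaquin is 2 levels below Quentin, and Zara is 2 levels below Quentin (their lowest common manager). The shortest path runs up from Joaquin to Quentin and back down to Zara: 2 + 2 = 4 links.

4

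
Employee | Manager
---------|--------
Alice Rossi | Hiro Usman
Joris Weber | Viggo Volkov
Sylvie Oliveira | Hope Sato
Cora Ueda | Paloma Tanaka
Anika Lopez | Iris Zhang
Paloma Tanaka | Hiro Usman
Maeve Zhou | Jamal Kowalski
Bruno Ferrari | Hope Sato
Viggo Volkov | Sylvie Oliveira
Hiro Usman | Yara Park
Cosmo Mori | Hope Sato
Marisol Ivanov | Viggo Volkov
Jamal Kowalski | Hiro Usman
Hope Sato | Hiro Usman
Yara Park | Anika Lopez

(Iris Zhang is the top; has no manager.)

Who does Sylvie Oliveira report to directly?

Sylvie Oliveira reports directly to Hope Sato.

Hope Sato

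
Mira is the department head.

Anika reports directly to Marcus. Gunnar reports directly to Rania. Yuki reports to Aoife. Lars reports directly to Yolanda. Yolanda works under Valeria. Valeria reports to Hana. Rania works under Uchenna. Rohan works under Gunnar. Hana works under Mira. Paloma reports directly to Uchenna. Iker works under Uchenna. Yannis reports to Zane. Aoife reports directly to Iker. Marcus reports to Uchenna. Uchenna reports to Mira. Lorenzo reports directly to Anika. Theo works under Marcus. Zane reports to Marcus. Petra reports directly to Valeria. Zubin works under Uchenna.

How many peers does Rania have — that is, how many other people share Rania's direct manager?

Rania reports to Uchenna. Uchenna's other direct reports are Marcus, Iker, Paloma, Zubin — 4 peers.

4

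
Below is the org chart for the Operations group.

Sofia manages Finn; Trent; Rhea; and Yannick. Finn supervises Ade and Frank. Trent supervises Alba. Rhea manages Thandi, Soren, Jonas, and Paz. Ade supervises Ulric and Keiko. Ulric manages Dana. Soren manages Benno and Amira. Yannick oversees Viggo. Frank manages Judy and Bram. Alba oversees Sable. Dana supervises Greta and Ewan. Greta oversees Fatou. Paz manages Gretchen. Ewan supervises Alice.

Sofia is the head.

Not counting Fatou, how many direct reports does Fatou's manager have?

Fatou reports to Greta, and Greta has no other direct reports. Fatou has 0 peers.

0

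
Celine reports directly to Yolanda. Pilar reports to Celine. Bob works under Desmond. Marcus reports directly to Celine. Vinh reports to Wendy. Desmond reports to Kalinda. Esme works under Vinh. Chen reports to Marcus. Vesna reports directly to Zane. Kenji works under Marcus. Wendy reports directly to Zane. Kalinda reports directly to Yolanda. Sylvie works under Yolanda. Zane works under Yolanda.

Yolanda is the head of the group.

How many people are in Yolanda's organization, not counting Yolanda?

Yolanda directly manages Kalinda, Celine, Zane, Sylvie. Under Kalinda: Desmond, Bob (2). Under Celine: Pilar, Marcus, Kenji, Chen (4). Under Zane: Wendy, Vinh, Esme, Vesna (4). Sylvie has no reports. So Yolanda's organization is 4 direct reports plus everyone under them: 3 + 5 + 5 + 1 = 14.

14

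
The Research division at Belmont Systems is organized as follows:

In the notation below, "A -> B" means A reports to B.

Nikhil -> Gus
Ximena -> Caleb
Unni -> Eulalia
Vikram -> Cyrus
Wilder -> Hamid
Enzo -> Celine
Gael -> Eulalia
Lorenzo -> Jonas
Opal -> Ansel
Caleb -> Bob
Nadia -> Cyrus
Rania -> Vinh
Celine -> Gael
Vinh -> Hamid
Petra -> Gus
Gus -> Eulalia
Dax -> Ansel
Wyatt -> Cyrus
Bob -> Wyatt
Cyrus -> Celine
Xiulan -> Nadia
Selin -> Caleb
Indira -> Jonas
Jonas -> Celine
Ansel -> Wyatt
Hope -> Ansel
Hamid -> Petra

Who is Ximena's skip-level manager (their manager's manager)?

Bob

Ximena reports to Caleb, and Caleb reports to Bob. So Ximena's skip-level manager is Bob.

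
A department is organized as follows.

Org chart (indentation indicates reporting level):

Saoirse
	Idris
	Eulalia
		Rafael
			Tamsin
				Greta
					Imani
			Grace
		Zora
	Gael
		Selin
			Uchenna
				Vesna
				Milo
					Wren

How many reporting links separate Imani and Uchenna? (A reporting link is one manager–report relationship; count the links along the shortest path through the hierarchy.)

8

Imani is 5 levels below Saoirse, and Uchenna is 3 levels below Saoirse (their lowest common manager). The shortest path runs up from Imani to Saoirse and back down to Uchenna: 5 + 3 = 8 links.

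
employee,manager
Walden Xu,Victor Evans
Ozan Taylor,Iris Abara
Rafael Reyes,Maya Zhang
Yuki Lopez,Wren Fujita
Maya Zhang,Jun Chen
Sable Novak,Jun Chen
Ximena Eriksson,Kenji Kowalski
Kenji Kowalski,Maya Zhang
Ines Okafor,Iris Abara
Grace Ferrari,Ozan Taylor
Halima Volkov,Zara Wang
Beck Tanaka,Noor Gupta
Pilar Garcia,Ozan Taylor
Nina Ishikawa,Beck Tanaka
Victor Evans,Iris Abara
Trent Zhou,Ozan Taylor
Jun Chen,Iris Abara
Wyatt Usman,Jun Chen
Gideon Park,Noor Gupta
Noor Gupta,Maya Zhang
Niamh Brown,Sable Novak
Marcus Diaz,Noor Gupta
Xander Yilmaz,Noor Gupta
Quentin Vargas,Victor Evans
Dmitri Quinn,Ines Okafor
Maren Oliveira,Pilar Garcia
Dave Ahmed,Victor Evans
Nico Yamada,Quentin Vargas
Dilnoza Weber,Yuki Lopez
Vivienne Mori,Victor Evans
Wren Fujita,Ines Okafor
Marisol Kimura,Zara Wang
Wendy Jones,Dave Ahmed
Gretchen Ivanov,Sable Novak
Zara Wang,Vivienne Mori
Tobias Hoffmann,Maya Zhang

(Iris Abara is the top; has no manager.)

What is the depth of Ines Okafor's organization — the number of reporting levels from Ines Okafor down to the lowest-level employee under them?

The longest chain under Ines Okafor runs Ines Okafor → Wren Fujita → Yuki Lopez → Dilnoza Weber, which is 3 levels below Ines Okafor.

3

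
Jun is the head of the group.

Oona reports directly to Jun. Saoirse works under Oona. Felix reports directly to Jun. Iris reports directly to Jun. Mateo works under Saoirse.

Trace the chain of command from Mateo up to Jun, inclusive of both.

Mateo -> Saoirse -> Oona -> Jun

Mateo reports to Saoirse. Saoirse reports to Oona. Oona reports to Jun. Jun is at the top.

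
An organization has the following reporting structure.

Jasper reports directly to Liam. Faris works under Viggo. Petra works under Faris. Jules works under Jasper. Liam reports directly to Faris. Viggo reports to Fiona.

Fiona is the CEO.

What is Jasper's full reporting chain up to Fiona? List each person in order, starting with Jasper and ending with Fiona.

Jasper -> Liam -> Faris -> Viggo -> Fiona

Jasper reports to Liam. Liam reports to Faris. Faris reports to Viggo. Viggo reports to Fiona. Fiona is at the top.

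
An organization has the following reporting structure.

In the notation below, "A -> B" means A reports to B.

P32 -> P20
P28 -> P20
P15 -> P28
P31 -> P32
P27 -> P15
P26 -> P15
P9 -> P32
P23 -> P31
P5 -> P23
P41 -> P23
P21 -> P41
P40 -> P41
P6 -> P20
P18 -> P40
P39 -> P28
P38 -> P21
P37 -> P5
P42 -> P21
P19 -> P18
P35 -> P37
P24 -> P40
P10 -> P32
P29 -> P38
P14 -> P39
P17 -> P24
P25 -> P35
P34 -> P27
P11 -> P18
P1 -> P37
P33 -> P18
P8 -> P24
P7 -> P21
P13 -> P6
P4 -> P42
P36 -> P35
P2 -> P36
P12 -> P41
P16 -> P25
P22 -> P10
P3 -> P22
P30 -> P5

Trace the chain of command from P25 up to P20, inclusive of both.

P25 -> P35 -> P37 -> P5 -> P23 -> P31 -> P32 -> P20

P25 reports to P35. P35 reports to P37. P37 reports to P5. P5 reports to P23. P23 reports to P31. P31 reports to P32. P32 reports to P20. P20 is at the top.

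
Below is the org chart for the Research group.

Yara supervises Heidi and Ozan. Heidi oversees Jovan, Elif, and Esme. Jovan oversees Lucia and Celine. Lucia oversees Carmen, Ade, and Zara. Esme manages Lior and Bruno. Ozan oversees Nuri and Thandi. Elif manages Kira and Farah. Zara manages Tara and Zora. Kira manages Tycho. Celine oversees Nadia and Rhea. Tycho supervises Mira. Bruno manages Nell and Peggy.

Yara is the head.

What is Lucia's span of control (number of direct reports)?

Lucia directly manages Carmen, Ade, Zara. That is 3 direct reports.

3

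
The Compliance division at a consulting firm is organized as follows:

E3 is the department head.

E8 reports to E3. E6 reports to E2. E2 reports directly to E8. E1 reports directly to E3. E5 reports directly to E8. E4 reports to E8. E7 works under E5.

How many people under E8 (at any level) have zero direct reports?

3

The people in E8's organization with no one reporting to them are E4, E7, E6. That is 3.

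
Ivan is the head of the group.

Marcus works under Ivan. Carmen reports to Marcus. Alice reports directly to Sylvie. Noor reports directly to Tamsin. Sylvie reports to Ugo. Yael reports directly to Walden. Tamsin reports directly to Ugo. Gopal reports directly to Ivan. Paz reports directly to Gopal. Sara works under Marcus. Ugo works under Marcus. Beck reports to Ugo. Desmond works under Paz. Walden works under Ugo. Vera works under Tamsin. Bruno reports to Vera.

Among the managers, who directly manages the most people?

Direct-report counts: Ivan has 2; Gopal has 1; Paz has 1; Marcus has 3; Ugo has 4; Sylvie has 1; Walden has 1; Tamsin has 2; Vera has 1. The largest is 4, held by Ugo.

Ugo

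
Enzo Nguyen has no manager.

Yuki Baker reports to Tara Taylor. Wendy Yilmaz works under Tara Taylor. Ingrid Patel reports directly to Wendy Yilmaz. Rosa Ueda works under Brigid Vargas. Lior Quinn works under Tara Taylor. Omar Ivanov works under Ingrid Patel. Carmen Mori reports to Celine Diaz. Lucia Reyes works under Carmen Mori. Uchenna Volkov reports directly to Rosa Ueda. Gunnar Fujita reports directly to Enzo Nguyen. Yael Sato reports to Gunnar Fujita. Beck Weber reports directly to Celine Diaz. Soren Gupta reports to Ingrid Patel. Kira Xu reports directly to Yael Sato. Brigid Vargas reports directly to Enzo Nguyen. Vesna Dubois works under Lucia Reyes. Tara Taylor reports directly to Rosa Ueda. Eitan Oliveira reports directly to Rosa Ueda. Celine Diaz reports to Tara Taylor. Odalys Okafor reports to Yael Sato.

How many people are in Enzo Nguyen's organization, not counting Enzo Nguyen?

20

Enzo Nguyen directly manages Brigid Vargas, Gunnar Fujita. Under Brigid Vargas: Rosa Ueda, Eitan Oliveira, Uchenna Volkov, Tara Taylor, Lior Quinn, Yuki Baker, Celine Diaz, Beck Weber, Carmen Mori, Lucia Reyes, Vesna Dubois, Wendy Yilmaz, Ingrid Patel, Soren Gupta, Omar Ivanov (15). Under Gunnar Fujita: Yael Sato, Odalys Okafor, Kira Xu (3). So Enzo Nguyen's organization is 2 direct reports plus everyone under them: 16 + 4 = 20.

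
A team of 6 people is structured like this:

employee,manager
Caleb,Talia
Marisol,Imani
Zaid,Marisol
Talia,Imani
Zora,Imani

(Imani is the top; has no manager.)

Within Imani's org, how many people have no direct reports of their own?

3

The people in Imani's organization with no one reporting to them are Zaid, Zora, Caleb. That is 3.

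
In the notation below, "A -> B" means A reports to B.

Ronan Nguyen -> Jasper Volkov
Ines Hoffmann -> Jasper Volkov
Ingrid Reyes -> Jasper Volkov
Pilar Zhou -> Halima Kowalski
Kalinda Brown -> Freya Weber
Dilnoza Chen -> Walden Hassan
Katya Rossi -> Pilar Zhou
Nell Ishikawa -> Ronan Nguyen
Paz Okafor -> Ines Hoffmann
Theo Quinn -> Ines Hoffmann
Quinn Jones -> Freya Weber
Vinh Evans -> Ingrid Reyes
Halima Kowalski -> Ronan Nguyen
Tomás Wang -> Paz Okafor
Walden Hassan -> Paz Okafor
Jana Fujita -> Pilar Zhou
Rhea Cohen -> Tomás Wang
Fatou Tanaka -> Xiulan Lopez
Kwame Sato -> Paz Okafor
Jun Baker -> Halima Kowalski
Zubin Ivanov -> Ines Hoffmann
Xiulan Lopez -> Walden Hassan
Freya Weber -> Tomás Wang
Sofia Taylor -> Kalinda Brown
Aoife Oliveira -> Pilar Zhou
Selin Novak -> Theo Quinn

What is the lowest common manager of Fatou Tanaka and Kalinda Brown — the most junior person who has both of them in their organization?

Paz Okafor

Fatou Tanaka's chain of managers is Xiulan Lopez, Walden Hassan, Paz Okafor, Ines Hoffmann, Jasper Volkov. Kalinda Brown's chain of managers is Freya Weber, Tomás Wang, Paz Okafor, Ines Hoffmann, Jasper Volkov. The first manager that appears in both chains is Paz Okafor.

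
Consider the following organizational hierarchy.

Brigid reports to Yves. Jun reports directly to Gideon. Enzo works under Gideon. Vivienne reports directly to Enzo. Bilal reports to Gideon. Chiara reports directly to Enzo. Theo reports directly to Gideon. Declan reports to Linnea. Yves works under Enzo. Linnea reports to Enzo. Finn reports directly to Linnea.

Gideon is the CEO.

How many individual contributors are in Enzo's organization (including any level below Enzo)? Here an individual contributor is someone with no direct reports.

5

The people in Enzo's organization with no one reporting to them are Vivienne, Declan, Finn, Brigid, Chiara. That is 5.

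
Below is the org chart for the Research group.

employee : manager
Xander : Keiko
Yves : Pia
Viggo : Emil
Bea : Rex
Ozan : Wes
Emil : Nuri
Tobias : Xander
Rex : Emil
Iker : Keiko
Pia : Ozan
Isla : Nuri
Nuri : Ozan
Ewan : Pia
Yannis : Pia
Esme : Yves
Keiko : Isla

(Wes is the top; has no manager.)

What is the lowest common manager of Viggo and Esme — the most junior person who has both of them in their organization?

Viggo's chain of managers is Emil, Nuri, Ozan, Wes. Esme's chain of managers is Yves, Pia, Ozan, Wes. The first manager that appears in both chains is Ozan.

Ozan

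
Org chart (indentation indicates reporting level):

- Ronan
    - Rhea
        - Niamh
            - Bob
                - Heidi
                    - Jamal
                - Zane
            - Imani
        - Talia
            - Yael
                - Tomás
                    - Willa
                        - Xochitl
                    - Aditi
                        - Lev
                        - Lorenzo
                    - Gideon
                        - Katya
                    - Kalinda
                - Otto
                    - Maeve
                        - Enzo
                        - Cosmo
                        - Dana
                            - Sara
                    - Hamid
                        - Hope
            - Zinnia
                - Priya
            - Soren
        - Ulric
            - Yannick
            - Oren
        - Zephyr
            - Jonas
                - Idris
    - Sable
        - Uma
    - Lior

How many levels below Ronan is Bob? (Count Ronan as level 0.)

Chain from Bob up to Ronan: Bob → Niamh → Rhea → Ronan. That is 3 steps up, so Bob is 3 levels below Ronan.

3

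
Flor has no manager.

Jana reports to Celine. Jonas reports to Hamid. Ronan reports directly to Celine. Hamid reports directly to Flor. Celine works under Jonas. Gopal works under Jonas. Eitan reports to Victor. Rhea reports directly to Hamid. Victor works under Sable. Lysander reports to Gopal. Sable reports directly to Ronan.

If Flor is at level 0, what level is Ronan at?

4

Chain from Ronan up to Flor: Ronan → Celine → Jonas → Hamid → Flor. That is 4 steps up, so Ronan is 4 levels below Flor.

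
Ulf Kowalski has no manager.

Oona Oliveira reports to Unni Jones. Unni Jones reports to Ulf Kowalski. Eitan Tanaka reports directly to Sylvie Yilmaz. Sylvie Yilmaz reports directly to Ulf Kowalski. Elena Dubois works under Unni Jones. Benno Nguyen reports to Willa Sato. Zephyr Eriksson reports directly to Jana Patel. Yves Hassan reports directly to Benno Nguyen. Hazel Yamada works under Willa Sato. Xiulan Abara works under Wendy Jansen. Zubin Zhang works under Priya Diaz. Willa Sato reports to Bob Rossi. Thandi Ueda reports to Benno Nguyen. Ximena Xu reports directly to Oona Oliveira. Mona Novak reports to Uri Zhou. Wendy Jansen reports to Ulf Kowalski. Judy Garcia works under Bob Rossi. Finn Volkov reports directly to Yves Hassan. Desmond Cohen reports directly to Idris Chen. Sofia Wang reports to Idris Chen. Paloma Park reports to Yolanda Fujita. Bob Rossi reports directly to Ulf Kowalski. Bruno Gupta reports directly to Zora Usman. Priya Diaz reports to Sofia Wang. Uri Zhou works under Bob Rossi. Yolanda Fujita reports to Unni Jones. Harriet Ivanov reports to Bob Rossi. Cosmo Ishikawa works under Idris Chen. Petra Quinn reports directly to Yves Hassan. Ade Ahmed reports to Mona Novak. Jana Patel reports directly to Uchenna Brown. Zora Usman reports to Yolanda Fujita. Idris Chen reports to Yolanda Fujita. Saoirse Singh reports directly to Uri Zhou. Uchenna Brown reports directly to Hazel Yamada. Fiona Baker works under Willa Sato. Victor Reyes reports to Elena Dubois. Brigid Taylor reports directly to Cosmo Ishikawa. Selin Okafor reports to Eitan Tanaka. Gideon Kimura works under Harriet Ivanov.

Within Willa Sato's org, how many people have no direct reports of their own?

The people in Willa Sato's organization with no one reporting to them are Fiona Baker, Zephyr Eriksson, Thandi Ueda, Finn Volkov, Petra Quinn. That is 5.

5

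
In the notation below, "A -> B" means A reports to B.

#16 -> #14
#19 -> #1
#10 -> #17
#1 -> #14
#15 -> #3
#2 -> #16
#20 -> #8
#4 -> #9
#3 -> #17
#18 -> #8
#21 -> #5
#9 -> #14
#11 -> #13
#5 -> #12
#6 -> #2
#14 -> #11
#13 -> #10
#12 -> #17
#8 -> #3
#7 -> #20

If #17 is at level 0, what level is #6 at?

7

Chain from #6 up to #17: #6 → #2 → #16 → #14 → #11 → #13 → #10 → #17. That is 7 steps up, so #6 is 7 levels below #17.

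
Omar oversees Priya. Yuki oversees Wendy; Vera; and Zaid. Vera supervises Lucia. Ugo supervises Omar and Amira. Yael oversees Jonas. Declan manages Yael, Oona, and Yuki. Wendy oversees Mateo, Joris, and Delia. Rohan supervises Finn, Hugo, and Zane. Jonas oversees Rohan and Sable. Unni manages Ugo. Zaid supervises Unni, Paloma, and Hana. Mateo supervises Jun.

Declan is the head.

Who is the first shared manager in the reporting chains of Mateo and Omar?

Yuki

Mateo's chain of managers is Wendy, Yuki, Declan. Omar's chain of managers is Ugo, Unni, Zaid, Yuki, Declan. The first manager that appears in both chains is Yuki.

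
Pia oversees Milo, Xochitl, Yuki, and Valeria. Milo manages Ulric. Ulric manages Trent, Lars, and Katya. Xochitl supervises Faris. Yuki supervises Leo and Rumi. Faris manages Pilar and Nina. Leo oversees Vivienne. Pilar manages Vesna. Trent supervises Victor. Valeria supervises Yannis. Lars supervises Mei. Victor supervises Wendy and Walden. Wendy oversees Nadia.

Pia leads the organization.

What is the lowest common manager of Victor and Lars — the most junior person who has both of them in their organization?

Ulric

Victor's chain of managers is Trent, Ulric, Milo, Pia. Lars's chain of managers is Ulric, Milo, Pia. The first manager that appears in both chains is Ulric.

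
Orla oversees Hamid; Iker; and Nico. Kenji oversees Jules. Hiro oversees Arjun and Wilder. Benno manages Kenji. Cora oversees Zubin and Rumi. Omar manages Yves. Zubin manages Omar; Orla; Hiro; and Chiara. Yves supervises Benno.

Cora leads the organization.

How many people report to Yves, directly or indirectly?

Yves directly manages Benno. Under Benno: Kenji, Jules (2). That's 3 in total.

3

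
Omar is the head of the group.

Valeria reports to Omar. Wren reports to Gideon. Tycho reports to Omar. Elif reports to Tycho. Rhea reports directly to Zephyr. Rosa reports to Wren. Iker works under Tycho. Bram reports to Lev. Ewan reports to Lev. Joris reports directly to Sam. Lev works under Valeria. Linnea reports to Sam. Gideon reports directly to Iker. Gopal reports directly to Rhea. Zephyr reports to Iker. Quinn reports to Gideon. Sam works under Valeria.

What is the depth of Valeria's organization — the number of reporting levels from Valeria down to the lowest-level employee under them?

2

The longest chain under Valeria runs Valeria → Lev → Bram, which is 2 levels below Valeria.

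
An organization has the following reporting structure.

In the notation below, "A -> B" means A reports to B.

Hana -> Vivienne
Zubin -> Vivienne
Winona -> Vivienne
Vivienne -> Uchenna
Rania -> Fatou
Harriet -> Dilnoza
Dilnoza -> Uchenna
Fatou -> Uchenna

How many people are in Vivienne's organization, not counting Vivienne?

Vivienne directly manages Hana, Winona, Zubin. Hana has no reports. Winona has no reports. Zubin has no reports. So Vivienne's organization is 3 direct reports plus everyone under them: 1 + 1 + 1 = 3.

3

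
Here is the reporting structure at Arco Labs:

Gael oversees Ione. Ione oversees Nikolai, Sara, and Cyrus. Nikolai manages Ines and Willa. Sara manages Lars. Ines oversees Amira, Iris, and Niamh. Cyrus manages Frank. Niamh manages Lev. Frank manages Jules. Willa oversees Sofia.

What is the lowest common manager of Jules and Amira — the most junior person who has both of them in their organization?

Ione

Jules's chain of managers is Frank, Cyrus, Ione, Gael. Amira's chain of managers is Ines, Nikolai, Ione, Gael. The first manager that appears in both chains is Ione.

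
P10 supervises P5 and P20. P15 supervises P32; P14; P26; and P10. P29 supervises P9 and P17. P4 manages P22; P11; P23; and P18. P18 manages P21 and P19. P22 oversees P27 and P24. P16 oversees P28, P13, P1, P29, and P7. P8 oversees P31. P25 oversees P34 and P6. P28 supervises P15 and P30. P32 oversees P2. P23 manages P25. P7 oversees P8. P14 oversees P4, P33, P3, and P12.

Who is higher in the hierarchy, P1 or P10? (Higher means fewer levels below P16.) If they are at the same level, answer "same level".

P1 is 1 level below P16; P10 is 3. P1 is higher.

P1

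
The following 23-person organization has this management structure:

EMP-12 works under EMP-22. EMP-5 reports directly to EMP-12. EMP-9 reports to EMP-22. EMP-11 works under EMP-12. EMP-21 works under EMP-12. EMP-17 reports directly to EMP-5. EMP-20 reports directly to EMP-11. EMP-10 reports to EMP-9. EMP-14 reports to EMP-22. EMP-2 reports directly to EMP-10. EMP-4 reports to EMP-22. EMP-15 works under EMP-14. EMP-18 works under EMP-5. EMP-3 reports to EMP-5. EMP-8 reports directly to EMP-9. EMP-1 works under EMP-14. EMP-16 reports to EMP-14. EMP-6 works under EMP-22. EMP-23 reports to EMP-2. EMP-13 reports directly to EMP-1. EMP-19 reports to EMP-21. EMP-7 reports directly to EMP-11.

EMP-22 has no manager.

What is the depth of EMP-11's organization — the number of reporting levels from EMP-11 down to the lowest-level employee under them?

1

The longest chain under EMP-11 runs EMP-11 → EMP-7, which is 1 level below EMP-11.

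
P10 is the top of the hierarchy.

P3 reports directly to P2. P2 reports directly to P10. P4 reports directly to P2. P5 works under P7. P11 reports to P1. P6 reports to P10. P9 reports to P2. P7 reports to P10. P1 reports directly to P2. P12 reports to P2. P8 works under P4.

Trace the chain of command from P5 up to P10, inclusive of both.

P5 -> P7 -> P10

P5 reports to P7. P7 reports to P10. P10 is at the top.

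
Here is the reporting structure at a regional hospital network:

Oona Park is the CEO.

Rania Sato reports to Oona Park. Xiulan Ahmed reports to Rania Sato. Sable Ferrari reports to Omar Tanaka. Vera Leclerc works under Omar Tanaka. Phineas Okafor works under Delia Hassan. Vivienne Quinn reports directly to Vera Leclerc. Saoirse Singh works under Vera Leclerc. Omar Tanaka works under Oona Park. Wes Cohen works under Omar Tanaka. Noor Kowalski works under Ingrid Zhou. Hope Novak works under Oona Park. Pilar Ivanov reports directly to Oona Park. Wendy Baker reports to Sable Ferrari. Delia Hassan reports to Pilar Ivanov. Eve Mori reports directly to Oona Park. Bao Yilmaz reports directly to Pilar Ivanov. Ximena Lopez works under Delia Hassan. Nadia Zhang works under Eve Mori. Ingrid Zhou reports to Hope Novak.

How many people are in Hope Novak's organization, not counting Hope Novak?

2

Hope Novak directly manages Ingrid Zhou. Under Ingrid Zhou: Noor Kowalski (1). That's 2 in total.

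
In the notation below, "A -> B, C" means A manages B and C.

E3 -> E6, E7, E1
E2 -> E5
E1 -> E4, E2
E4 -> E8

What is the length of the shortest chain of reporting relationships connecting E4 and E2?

E4 is 1 level below E1, and E2 is 1 level below E1 (their lowest common manager). The shortest path runs up from E4 to E1 and back down to E2: 1 + 1 = 2 links.

2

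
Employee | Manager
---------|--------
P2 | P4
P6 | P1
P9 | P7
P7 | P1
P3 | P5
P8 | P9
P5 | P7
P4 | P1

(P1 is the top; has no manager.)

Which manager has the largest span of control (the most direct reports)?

Direct-report counts: P1 has 3; P7 has 2; P5 has 1; P9 has 1; P4 has 1. The largest is 3, held by P1.

P1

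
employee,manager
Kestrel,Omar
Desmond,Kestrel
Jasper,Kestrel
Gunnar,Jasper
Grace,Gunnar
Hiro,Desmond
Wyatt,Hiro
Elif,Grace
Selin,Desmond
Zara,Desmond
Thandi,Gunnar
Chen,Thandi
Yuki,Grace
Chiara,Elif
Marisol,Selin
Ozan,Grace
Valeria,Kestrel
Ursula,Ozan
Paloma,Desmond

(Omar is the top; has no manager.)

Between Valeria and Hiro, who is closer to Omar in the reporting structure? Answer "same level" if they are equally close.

Valeria is 2 levels below Omar; Hiro is 3. Valeria is higher.

Valeria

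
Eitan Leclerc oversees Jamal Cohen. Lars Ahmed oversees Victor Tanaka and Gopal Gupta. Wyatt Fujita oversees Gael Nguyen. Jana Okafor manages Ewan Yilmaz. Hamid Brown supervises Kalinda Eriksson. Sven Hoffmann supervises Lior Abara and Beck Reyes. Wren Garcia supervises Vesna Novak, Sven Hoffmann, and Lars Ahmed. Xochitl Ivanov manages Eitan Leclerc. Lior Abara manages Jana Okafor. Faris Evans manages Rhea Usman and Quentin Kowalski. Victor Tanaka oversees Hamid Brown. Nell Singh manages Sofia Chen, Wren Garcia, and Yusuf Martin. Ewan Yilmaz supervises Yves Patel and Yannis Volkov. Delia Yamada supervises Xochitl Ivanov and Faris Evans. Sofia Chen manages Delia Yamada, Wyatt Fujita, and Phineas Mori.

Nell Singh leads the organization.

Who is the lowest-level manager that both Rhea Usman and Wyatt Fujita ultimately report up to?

Rhea Usman's chain of managers is Faris Evans, Delia Yamada, Sofia Chen, Nell Singh. Wyatt Fujita's chain of managers is Sofia Chen, Nell Singh. The first manager that appears in both chains is Sofia Chen.

Sofia Chen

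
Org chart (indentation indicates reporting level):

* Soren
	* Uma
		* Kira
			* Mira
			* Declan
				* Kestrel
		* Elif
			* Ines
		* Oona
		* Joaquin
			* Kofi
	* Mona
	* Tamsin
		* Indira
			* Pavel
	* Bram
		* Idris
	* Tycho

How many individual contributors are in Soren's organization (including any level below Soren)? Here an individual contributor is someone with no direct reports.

The people in Soren's organization with no one reporting to them are Tycho, Idris, Pavel, Mona, Kofi, Oona, Ines, Kestrel, Mira. That is 9.

9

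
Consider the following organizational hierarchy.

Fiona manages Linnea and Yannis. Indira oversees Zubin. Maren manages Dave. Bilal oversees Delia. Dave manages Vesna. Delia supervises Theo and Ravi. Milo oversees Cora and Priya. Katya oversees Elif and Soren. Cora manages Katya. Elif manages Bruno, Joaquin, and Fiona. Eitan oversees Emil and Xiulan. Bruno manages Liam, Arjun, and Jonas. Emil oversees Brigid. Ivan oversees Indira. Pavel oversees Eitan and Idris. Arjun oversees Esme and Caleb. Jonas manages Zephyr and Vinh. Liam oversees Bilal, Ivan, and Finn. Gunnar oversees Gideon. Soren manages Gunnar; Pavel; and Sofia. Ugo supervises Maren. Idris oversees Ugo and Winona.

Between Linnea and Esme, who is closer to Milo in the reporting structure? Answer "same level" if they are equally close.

Linnea

Linnea is 5 levels below Milo; Esme is 6. Linnea is higher.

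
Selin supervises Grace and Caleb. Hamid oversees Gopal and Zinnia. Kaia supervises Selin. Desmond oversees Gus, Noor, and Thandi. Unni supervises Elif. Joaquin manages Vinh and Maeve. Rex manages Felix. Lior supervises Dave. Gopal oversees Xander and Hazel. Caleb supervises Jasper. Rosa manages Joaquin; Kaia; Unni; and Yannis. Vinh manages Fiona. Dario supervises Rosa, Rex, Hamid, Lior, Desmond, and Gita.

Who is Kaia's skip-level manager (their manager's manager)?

Kaia reports to Rosa, and Rosa reports to Dario. So Kaia's skip-level manager is Dario.

Dario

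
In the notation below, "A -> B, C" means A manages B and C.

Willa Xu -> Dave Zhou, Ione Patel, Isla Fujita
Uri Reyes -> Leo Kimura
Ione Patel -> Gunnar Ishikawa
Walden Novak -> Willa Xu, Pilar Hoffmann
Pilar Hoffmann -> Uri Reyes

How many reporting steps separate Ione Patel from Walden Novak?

Chain from Ione Patel up to Walden Novak: Ione Patel → Willa Xu → Walden Novak. That is 2 steps up, so Ione Patel is 2 levels below Walden Novak.

2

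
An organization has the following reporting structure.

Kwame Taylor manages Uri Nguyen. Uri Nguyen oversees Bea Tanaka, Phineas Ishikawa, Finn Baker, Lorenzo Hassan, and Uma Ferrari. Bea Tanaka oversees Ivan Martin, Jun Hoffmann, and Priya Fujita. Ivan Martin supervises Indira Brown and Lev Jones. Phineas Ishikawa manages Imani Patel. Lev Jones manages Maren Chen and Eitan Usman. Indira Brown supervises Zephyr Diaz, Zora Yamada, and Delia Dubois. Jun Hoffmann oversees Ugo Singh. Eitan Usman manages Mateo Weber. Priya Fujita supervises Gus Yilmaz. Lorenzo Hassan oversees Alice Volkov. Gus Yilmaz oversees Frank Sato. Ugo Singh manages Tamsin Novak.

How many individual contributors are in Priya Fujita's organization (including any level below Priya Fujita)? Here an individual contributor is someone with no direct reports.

1

The only person in Priya Fujita's organization with no one reporting to them is Frank Sato. That is 1.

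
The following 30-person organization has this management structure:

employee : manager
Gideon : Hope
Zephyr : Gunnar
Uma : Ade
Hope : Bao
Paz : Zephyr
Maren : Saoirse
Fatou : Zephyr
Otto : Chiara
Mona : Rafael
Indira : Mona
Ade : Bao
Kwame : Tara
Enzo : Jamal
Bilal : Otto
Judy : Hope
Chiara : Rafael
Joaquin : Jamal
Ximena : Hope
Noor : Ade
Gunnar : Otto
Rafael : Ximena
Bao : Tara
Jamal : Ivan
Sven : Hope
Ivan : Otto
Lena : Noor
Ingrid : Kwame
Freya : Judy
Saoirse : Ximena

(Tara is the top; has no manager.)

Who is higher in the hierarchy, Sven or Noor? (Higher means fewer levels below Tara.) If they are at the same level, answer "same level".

Both Sven and Noor are 3 levels below Tara.

same level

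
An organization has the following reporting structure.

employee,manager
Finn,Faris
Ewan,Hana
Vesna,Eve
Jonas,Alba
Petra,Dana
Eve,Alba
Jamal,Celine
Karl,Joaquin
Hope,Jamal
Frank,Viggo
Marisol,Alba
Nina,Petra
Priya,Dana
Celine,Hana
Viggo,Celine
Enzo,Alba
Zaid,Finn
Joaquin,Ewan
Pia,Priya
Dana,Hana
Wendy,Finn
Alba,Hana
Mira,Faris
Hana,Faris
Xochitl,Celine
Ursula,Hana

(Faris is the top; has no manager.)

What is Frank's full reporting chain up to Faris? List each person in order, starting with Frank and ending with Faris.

Frank -> Viggo -> Celine -> Hana -> Faris

Frank reports to Viggo. Viggo reports to Celine. Celine reports to Hana. Hana reports to Faris. Faris is at the top.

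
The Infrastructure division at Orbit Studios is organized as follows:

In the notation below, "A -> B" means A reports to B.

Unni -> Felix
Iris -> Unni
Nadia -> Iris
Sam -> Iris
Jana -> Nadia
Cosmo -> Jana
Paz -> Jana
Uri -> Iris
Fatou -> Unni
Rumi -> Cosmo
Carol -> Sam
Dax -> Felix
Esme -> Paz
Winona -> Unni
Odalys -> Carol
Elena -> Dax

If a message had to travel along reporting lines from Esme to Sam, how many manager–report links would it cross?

Esme is 4 levels below Iris, and Sam is 1 level below Iris (their lowest common manager). The shortest path runs up from Esme to Iris and back down to Sam: 4 + 1 = 5 links.

5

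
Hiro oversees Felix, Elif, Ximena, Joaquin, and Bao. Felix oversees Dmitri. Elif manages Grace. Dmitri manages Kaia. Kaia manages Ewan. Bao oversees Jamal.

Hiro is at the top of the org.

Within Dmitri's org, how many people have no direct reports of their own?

The only person in Dmitri's organization with no one reporting to them is Ewan. That is 1.

1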